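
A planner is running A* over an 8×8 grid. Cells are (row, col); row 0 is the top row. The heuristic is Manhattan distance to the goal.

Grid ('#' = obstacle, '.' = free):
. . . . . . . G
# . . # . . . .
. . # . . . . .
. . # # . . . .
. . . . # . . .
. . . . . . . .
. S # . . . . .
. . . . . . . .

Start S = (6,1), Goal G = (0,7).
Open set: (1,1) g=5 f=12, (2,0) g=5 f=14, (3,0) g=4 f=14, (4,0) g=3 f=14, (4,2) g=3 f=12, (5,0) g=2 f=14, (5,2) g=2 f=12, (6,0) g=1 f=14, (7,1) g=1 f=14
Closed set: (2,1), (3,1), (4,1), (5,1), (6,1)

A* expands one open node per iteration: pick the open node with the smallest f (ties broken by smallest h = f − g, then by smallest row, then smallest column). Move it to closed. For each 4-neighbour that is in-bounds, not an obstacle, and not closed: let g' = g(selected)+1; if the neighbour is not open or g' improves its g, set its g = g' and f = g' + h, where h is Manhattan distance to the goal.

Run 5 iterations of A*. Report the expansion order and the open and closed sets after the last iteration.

step 1: expand (1,1) (f=12, h=7) → closed; open now [(0,1) g=6 f=12, (1,2) g=6 f=12, (2,0) g=5 f=14, (3,0) g=4 f=14, (4,0) g=3 f=14, (4,2) g=3 f=12, (5,0) g=2 f=14, (5,2) g=2 f=12, (6,0) g=1 f=14, (7,1) g=1 f=14]
step 2: expand (0,1) (f=12, h=6) → closed; open now [(0,0) g=7 f=14, (0,2) g=7 f=12, (1,2) g=6 f=12, (2,0) g=5 f=14, (3,0) g=4 f=14, (4,0) g=3 f=14, (4,2) g=3 f=12, (5,0) g=2 f=14, (5,2) g=2 f=12, (6,0) g=1 f=14, (7,1) g=1 f=14]
step 3: expand (0,2) (f=12, h=5) → closed; open now [(0,0) g=7 f=14, (0,3) g=8 f=12, (1,2) g=6 f=12, (2,0) g=5 f=14, (3,0) g=4 f=14, (4,0) g=3 f=14, (4,2) g=3 f=12, (5,0) g=2 f=14, (5,2) g=2 f=12, (6,0) g=1 f=14, (7,1) g=1 f=14]
step 4: expand (0,3) (f=12, h=4) → closed; open now [(0,0) g=7 f=14, (0,4) g=9 f=12, (1,2) g=6 f=12, (2,0) g=5 f=14, (3,0) g=4 f=14, (4,0) g=3 f=14, (4,2) g=3 f=12, (5,0) g=2 f=14, (5,2) g=2 f=12, (6,0) g=1 f=14, (7,1) g=1 f=14]
step 5: expand (0,4) (f=12, h=3) → closed; open now [(0,0) g=7 f=14, (0,5) g=10 f=12, (1,2) g=6 f=12, (1,4) g=10 f=14, (2,0) g=5 f=14, (3,0) g=4 f=14, (4,0) g=3 f=14, (4,2) g=3 f=12, (5,0) g=2 f=14, (5,2) g=2 f=12, (6,0) g=1 f=14, (7,1) g=1 f=14]

order=[(1,1) → (0,1) → (0,2) → (0,3) → (0,4)]; open=[(0,0) g=7 f=14, (0,5) g=10 f=12, (1,2) g=6 f=12, (1,4) g=10 f=14, (2,0) g=5 f=14, (3,0) g=4 f=14, (4,0) g=3 f=14, (4,2) g=3 f=12, (5,0) g=2 f=14, (5,2) g=2 f=12, (6,0) g=1 f=14, (7,1) g=1 f=14]; closed=[(0,1), (0,2), (0,3), (0,4), (1,1), (2,1), (3,1), (4,1), (5,1), (6,1)]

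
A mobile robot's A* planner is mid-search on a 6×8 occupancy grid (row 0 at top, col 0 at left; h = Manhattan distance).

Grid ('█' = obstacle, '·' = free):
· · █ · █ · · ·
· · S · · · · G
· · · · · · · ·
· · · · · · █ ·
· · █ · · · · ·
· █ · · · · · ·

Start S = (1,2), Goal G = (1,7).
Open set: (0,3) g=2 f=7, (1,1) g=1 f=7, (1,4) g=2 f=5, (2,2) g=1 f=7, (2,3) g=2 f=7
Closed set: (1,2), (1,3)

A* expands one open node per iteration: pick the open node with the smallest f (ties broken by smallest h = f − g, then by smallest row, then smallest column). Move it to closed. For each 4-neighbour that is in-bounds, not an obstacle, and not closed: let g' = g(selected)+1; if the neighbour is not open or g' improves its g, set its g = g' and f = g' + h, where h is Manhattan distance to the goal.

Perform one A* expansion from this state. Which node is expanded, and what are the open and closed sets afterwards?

expanded=(1,4); open=[(0,3) g=2 f=7, (1,1) g=1 f=7, (1,5) g=3 f=5, (2,2) g=1 f=7, (2,3) g=2 f=7, (2,4) g=3 f=7]; closed=[(1,2), (1,3), (1,4)]

step 1: expand (1,4) (f=5, h=3) → closed; open now [(0,3) g=2 f=7, (1,1) g=1 f=7, (1,5) g=3 f=5, (2,2) g=1 f=7, (2,3) g=2 f=7, (2,4) g=3 f=7]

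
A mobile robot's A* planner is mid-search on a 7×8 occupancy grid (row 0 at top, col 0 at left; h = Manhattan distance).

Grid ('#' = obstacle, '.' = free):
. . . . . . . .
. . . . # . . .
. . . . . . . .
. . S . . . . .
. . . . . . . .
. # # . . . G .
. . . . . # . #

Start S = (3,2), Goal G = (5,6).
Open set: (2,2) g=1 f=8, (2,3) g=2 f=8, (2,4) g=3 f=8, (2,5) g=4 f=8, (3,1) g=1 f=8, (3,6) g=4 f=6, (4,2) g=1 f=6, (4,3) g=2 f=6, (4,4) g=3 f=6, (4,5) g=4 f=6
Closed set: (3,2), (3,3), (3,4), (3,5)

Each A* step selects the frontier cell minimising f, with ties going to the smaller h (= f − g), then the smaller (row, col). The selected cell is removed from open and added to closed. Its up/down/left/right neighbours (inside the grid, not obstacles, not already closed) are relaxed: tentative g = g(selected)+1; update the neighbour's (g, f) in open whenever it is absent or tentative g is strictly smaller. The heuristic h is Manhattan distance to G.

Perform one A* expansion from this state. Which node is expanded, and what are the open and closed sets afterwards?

expanded=(3,6); open=[(2,2) g=1 f=8, (2,3) g=2 f=8, (2,4) g=3 f=8, (2,5) g=4 f=8, (2,6) g=5 f=8, (3,1) g=1 f=8, (3,7) g=5 f=8, (4,2) g=1 f=6, (4,3) g=2 f=6, (4,4) g=3 f=6, (4,5) g=4 f=6, (4,6) g=5 f=6]; closed=[(3,2), (3,3), (3,4), (3,5), (3,6)]

step 1: expand (3,6) (f=6, h=2) → closed; open now [(2,2) g=1 f=8, (2,3) g=2 f=8, (2,4) g=3 f=8, (2,5) g=4 f=8, (2,6) g=5 f=8, (3,1) g=1 f=8, (3,7) g=5 f=8, (4,2) g=1 f=6, (4,3) g=2 f=6, (4,4) g=3 f=6, (4,5) g=4 f=6, (4,6) g=5 f=6]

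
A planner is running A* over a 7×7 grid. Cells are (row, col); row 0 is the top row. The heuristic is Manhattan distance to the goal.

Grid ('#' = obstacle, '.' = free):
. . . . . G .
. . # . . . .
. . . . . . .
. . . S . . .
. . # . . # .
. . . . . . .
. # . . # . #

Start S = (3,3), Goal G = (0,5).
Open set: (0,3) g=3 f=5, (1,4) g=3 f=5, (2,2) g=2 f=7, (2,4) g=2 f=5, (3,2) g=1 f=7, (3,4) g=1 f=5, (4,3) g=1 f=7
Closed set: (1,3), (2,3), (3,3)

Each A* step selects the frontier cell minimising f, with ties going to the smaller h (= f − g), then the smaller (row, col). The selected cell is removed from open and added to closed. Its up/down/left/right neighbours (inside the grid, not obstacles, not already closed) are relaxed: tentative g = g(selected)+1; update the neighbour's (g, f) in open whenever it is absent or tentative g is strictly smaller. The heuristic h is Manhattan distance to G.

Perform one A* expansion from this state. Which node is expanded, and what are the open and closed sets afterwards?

step 1: expand (0,3) (f=5, h=2) → closed; open now [(0,2) g=4 f=7, (0,4) g=4 f=5, (1,4) g=3 f=5, (2,2) g=2 f=7, (2,4) g=2 f=5, (3,2) g=1 f=7, (3,4) g=1 f=5, (4,3) g=1 f=7]

expanded=(0,3); open=[(0,2) g=4 f=7, (0,4) g=4 f=5, (1,4) g=3 f=5, (2,2) g=2 f=7, (2,4) g=2 f=5, (3,2) g=1 f=7, (3,4) g=1 f=5, (4,3) g=1 f=7]; closed=[(0,3), (1,3), (2,3), (3,3)]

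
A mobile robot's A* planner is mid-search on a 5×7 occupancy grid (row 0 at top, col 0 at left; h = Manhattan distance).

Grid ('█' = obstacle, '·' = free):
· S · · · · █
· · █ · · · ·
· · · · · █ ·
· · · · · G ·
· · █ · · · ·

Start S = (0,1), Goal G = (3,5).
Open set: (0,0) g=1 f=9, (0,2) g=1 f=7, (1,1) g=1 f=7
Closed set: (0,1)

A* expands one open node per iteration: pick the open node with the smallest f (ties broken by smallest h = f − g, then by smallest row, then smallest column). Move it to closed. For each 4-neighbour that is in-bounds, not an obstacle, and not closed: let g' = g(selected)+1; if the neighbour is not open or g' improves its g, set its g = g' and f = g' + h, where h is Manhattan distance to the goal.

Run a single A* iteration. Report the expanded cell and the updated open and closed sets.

step 1: expand (0,2) (f=7, h=6) → closed; open now [(0,0) g=1 f=9, (0,3) g=2 f=7, (1,1) g=1 f=7]

expanded=(0,2); open=[(0,0) g=1 f=9, (0,3) g=2 f=7, (1,1) g=1 f=7]; closed=[(0,1), (0,2)]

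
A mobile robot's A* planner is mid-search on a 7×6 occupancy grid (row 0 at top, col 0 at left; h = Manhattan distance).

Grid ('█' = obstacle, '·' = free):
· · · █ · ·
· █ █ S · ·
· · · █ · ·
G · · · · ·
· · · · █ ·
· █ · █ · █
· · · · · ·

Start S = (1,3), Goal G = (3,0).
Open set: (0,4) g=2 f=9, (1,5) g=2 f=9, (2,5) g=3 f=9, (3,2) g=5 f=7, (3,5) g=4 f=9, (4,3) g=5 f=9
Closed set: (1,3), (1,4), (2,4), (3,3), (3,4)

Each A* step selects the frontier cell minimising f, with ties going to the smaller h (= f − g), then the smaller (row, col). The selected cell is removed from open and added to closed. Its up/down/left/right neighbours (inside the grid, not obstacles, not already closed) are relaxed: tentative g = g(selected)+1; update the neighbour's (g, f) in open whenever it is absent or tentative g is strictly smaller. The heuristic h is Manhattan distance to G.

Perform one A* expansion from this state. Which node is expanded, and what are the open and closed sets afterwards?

step 1: expand (3,2) (f=7, h=2) → closed; open now [(0,4) g=2 f=9, (1,5) g=2 f=9, (2,2) g=6 f=9, (2,5) g=3 f=9, (3,1) g=6 f=7, (3,5) g=4 f=9, (4,2) g=6 f=9, (4,3) g=5 f=9]

expanded=(3,2); open=[(0,4) g=2 f=9, (1,5) g=2 f=9, (2,2) g=6 f=9, (2,5) g=3 f=9, (3,1) g=6 f=7, (3,5) g=4 f=9, (4,2) g=6 f=9, (4,3) g=5 f=9]; closed=[(1,3), (1,4), (2,4), (3,2), (3,3), (3,4)]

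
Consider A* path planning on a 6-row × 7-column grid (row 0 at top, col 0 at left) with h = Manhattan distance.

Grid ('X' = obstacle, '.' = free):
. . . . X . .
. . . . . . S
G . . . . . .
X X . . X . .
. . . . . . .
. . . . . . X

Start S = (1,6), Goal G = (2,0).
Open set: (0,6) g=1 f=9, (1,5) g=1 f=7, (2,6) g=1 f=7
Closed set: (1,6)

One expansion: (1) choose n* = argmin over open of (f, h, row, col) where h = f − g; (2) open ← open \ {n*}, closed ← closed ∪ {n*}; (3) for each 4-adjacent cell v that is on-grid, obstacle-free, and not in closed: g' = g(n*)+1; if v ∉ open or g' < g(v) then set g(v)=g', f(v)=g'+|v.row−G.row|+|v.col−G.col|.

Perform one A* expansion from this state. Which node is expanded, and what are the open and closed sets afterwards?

step 1: expand (1,5) (f=7, h=6) → closed; open now [(0,5) g=2 f=9, (0,6) g=1 f=9, (1,4) g=2 f=7, (2,5) g=2 f=7, (2,6) g=1 f=7]

expanded=(1,5); open=[(0,5) g=2 f=9, (0,6) g=1 f=9, (1,4) g=2 f=7, (2,5) g=2 f=7, (2,6) g=1 f=7]; closed=[(1,5), (1,6)]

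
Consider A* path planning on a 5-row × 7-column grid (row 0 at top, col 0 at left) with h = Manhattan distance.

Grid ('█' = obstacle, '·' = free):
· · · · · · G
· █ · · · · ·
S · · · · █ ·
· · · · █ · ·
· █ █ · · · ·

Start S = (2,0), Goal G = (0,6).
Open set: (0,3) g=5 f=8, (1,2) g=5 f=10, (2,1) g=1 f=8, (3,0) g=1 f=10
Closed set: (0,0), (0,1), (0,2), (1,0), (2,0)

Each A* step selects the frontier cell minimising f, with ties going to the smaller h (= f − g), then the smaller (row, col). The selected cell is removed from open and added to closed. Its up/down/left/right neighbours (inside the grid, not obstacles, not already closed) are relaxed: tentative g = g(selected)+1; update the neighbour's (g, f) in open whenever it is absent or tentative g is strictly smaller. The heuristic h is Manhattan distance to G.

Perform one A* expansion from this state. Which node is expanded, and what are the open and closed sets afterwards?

expanded=(0,3); open=[(0,4) g=6 f=8, (1,2) g=5 f=10, (1,3) g=6 f=10, (2,1) g=1 f=8, (3,0) g=1 f=10]; closed=[(0,0), (0,1), (0,2), (0,3), (1,0), (2,0)]

step 1: expand (0,3) (f=8, h=3) → closed; open now [(0,4) g=6 f=8, (1,2) g=5 f=10, (1,3) g=6 f=10, (2,1) g=1 f=8, (3,0) g=1 f=10]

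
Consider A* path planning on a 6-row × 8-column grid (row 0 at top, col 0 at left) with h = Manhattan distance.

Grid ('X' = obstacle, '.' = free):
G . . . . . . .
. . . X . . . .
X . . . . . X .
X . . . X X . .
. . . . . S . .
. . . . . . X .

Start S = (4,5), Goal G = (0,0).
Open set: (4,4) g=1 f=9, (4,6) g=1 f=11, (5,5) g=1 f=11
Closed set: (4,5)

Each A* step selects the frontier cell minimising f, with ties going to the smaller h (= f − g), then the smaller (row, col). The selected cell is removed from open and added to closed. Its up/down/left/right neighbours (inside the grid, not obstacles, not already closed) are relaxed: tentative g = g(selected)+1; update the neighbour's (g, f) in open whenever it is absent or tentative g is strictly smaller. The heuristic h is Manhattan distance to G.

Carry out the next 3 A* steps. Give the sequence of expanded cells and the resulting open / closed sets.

order=[(4,4) → (4,3) → (3,3)]; open=[(2,3) g=4 f=9, (3,2) g=4 f=9, (4,2) g=3 f=9, (4,6) g=1 f=11, (5,3) g=3 f=11, (5,4) g=2 f=11, (5,5) g=1 f=11]; closed=[(3,3), (4,3), (4,4), (4,5)]

step 1: expand (4,4) (f=9, h=8) → closed; open now [(4,3) g=2 f=9, (4,6) g=1 f=11, (5,4) g=2 f=11, (5,5) g=1 f=11]
step 2: expand (4,3) (f=9, h=7) → closed; open now [(3,3) g=3 f=9, (4,2) g=3 f=9, (4,6) g=1 f=11, (5,3) g=3 f=11, (5,4) g=2 f=11, (5,5) g=1 f=11]
step 3: expand (3,3) (f=9, h=6) → closed; open now [(2,3) g=4 f=9, (3,2) g=4 f=9, (4,2) g=3 f=9, (4,6) g=1 f=11, (5,3) g=3 f=11, (5,4) g=2 f=11, (5,5) g=1 f=11]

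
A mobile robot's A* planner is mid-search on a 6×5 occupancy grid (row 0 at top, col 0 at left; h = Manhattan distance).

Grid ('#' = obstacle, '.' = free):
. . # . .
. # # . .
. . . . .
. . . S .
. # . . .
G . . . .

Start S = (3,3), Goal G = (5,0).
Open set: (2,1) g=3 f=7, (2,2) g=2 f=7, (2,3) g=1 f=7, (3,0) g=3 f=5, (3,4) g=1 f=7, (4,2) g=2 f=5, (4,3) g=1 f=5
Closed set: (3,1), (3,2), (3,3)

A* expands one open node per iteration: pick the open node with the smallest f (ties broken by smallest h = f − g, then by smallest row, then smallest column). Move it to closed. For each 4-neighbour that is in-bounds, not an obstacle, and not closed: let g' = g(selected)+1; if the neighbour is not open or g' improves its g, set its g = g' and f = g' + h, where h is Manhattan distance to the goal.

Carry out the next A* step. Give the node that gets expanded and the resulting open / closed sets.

expanded=(3,0); open=[(2,0) g=4 f=7, (2,1) g=3 f=7, (2,2) g=2 f=7, (2,3) g=1 f=7, (3,4) g=1 f=7, (4,0) g=4 f=5, (4,2) g=2 f=5, (4,3) g=1 f=5]; closed=[(3,0), (3,1), (3,2), (3,3)]

step 1: expand (3,0) (f=5, h=2) → closed; open now [(2,0) g=4 f=7, (2,1) g=3 f=7, (2,2) g=2 f=7, (2,3) g=1 f=7, (3,4) g=1 f=7, (4,0) g=4 f=5, (4,2) g=2 f=5, (4,3) g=1 f=5]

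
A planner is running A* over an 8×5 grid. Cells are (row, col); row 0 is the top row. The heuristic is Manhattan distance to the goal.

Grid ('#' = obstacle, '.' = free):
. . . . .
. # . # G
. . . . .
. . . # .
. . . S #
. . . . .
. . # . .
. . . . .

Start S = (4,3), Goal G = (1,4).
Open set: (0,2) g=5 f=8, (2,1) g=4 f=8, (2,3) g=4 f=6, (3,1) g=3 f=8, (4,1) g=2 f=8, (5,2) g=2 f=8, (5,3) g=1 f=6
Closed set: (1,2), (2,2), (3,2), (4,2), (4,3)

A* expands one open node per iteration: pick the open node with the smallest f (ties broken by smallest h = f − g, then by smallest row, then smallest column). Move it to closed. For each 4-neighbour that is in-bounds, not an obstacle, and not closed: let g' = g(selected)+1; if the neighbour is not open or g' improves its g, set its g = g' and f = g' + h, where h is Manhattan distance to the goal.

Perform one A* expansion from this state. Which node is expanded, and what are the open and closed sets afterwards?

step 1: expand (2,3) (f=6, h=2) → closed; open now [(0,2) g=5 f=8, (2,1) g=4 f=8, (2,4) g=5 f=6, (3,1) g=3 f=8, (4,1) g=2 f=8, (5,2) g=2 f=8, (5,3) g=1 f=6]

expanded=(2,3); open=[(0,2) g=5 f=8, (2,1) g=4 f=8, (2,4) g=5 f=6, (3,1) g=3 f=8, (4,1) g=2 f=8, (5,2) g=2 f=8, (5,3) g=1 f=6]; closed=[(1,2), (2,2), (2,3), (3,2), (4,2), (4,3)]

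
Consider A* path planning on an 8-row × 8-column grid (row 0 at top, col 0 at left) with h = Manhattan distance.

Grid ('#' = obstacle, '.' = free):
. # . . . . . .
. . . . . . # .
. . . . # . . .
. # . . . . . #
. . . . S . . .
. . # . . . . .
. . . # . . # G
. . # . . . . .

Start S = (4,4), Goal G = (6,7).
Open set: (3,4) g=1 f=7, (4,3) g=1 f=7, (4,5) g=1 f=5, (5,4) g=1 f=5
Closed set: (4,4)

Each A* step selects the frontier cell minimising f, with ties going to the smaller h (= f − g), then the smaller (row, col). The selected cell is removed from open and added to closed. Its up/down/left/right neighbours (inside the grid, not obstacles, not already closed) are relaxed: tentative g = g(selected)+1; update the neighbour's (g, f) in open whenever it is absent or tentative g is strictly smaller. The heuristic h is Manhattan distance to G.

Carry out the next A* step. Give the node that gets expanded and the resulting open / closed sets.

step 1: expand (4,5) (f=5, h=4) → closed; open now [(3,4) g=1 f=7, (3,5) g=2 f=7, (4,3) g=1 f=7, (4,6) g=2 f=5, (5,4) g=1 f=5, (5,5) g=2 f=5]

expanded=(4,5); open=[(3,4) g=1 f=7, (3,5) g=2 f=7, (4,3) g=1 f=7, (4,6) g=2 f=5, (5,4) g=1 f=5, (5,5) g=2 f=5]; closed=[(4,4), (4,5)]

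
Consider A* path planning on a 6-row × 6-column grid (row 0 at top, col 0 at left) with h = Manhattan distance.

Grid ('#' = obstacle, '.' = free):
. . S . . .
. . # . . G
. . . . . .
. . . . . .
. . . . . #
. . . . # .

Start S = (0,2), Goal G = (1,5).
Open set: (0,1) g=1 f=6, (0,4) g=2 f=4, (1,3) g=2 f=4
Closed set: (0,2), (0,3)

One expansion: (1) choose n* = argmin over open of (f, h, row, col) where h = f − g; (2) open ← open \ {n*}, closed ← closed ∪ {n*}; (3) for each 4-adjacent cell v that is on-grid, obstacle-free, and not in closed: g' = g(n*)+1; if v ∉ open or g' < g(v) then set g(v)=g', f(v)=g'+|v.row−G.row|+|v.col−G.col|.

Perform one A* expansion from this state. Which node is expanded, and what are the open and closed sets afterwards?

expanded=(0,4); open=[(0,1) g=1 f=6, (0,5) g=3 f=4, (1,3) g=2 f=4, (1,4) g=3 f=4]; closed=[(0,2), (0,3), (0,4)]

step 1: expand (0,4) (f=4, h=2) → closed; open now [(0,1) g=1 f=6, (0,5) g=3 f=4, (1,3) g=2 f=4, (1,4) g=3 f=4]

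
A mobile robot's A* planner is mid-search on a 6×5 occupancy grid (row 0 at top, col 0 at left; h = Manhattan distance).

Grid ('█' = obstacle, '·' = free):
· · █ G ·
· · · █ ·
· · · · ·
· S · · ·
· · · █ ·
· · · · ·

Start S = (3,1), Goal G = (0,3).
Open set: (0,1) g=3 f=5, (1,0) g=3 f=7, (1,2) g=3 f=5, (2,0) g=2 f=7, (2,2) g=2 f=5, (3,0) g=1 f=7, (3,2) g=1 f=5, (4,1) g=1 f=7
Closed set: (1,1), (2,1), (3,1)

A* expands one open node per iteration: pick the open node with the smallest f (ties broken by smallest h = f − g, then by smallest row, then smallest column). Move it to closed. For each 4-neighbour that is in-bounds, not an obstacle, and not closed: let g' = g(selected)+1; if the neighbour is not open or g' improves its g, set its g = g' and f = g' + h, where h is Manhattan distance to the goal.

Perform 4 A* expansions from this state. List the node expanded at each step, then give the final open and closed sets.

order=[(0,1) → (1,2) → (2,2) → (2,3)]; open=[(0,0) g=4 f=7, (1,0) g=3 f=7, (2,0) g=2 f=7, (2,4) g=4 f=7, (3,0) g=1 f=7, (3,2) g=1 f=5, (3,3) g=4 f=7, (4,1) g=1 f=7]; closed=[(0,1), (1,1), (1,2), (2,1), (2,2), (2,3), (3,1)]

step 1: expand (0,1) (f=5, h=2) → closed; open now [(0,0) g=4 f=7, (1,0) g=3 f=7, (1,2) g=3 f=5, (2,0) g=2 f=7, (2,2) g=2 f=5, (3,0) g=1 f=7, (3,2) g=1 f=5, (4,1) g=1 f=7]
step 2: expand (1,2) (f=5, h=2) → closed; open now [(0,0) g=4 f=7, (1,0) g=3 f=7, (2,0) g=2 f=7, (2,2) g=2 f=5, (3,0) g=1 f=7, (3,2) g=1 f=5, (4,1) g=1 f=7]
step 3: expand (2,2) (f=5, h=3) → closed; open now [(0,0) g=4 f=7, (1,0) g=3 f=7, (2,0) g=2 f=7, (2,3) g=3 f=5, (3,0) g=1 f=7, (3,2) g=1 f=5, (4,1) g=1 f=7]
step 4: expand (2,3) (f=5, h=2) → closed; open now [(0,0) g=4 f=7, (1,0) g=3 f=7, (2,0) g=2 f=7, (2,4) g=4 f=7, (3,0) g=1 f=7, (3,2) g=1 f=5, (3,3) g=4 f=7, (4,1) g=1 f=7]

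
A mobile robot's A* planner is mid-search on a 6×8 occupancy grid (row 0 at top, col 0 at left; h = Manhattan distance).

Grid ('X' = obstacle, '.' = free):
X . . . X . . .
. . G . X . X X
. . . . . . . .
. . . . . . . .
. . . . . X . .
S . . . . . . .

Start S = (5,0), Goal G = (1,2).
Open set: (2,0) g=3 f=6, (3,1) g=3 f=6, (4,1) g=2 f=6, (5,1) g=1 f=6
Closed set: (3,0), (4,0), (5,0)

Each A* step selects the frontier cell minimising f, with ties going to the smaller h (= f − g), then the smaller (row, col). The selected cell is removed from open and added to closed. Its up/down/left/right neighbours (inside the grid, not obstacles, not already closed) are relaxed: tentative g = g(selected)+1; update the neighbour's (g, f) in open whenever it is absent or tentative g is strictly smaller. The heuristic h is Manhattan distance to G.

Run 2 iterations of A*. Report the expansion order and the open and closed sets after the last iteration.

order=[(2,0) → (1,0)]; open=[(1,1) g=5 f=6, (2,1) g=4 f=6, (3,1) g=3 f=6, (4,1) g=2 f=6, (5,1) g=1 f=6]; closed=[(1,0), (2,0), (3,0), (4,0), (5,0)]

step 1: expand (2,0) (f=6, h=3) → closed; open now [(1,0) g=4 f=6, (2,1) g=4 f=6, (3,1) g=3 f=6, (4,1) g=2 f=6, (5,1) g=1 f=6]
step 2: expand (1,0) (f=6, h=2) → closed; open now [(1,1) g=5 f=6, (2,1) g=4 f=6, (3,1) g=3 f=6, (4,1) g=2 f=6, (5,1) g=1 f=6]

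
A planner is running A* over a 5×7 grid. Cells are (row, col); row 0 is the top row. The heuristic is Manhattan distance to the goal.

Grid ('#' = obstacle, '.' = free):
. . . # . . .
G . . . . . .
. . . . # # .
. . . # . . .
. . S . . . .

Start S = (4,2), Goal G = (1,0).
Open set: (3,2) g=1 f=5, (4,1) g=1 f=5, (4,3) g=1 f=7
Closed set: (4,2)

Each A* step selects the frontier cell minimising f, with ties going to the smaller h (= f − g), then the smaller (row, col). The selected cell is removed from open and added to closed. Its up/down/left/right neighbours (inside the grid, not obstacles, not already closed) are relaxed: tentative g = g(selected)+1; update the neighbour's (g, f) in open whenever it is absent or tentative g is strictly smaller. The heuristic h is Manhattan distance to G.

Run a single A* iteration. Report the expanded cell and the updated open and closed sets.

step 1: expand (3,2) (f=5, h=4) → closed; open now [(2,2) g=2 f=5, (3,1) g=2 f=5, (4,1) g=1 f=5, (4,3) g=1 f=7]

expanded=(3,2); open=[(2,2) g=2 f=5, (3,1) g=2 f=5, (4,1) g=1 f=5, (4,3) g=1 f=7]; closed=[(3,2), (4,2)]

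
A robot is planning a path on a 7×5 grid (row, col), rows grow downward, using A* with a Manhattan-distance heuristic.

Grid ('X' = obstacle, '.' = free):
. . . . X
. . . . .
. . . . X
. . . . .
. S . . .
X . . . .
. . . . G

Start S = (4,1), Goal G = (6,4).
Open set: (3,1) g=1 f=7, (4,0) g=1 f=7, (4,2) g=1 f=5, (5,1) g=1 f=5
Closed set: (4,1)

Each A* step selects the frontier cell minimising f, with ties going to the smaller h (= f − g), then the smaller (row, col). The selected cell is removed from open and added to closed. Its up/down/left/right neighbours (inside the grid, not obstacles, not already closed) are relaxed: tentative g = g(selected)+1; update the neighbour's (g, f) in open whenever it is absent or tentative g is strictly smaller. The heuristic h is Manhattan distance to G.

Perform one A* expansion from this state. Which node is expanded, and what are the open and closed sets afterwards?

expanded=(4,2); open=[(3,1) g=1 f=7, (3,2) g=2 f=7, (4,0) g=1 f=7, (4,3) g=2 f=5, (5,1) g=1 f=5, (5,2) g=2 f=5]; closed=[(4,1), (4,2)]

step 1: expand (4,2) (f=5, h=4) → closed; open now [(3,1) g=1 f=7, (3,2) g=2 f=7, (4,0) g=1 f=7, (4,3) g=2 f=5, (5,1) g=1 f=5, (5,2) g=2 f=5]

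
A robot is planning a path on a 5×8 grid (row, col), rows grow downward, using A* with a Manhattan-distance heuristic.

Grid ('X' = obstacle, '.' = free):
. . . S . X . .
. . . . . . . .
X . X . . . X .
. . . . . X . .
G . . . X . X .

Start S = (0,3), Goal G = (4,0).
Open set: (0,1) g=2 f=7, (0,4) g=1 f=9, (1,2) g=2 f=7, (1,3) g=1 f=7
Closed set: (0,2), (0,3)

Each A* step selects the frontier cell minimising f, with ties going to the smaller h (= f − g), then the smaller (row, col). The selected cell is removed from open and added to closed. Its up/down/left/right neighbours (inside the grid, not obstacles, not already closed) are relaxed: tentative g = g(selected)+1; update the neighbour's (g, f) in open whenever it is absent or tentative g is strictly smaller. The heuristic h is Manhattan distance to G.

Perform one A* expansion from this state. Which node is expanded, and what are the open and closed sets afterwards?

expanded=(0,1); open=[(0,0) g=3 f=7, (0,4) g=1 f=9, (1,1) g=3 f=7, (1,2) g=2 f=7, (1,3) g=1 f=7]; closed=[(0,1), (0,2), (0,3)]

step 1: expand (0,1) (f=7, h=5) → closed; open now [(0,0) g=3 f=7, (0,4) g=1 f=9, (1,1) g=3 f=7, (1,2) g=2 f=7, (1,3) g=1 f=7]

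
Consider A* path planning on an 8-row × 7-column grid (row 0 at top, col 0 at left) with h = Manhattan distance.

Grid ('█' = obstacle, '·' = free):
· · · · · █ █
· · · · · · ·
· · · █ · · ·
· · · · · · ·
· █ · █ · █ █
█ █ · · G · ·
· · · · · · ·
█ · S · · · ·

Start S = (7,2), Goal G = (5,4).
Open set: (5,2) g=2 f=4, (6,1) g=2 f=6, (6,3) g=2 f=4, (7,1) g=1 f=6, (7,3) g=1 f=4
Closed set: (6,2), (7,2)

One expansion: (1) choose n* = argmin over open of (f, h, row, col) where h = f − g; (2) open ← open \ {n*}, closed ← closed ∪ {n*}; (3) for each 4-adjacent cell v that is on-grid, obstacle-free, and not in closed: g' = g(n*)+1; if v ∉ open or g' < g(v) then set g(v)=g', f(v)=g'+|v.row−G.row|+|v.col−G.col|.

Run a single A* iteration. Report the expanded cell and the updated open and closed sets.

step 1: expand (5,2) (f=4, h=2) → closed; open now [(4,2) g=3 f=6, (5,3) g=3 f=4, (6,1) g=2 f=6, (6,3) g=2 f=4, (7,1) g=1 f=6, (7,3) g=1 f=4]

expanded=(5,2); open=[(4,2) g=3 f=6, (5,3) g=3 f=4, (6,1) g=2 f=6, (6,3) g=2 f=4, (7,1) g=1 f=6, (7,3) g=1 f=4]; closed=[(5,2), (6,2), (7,2)]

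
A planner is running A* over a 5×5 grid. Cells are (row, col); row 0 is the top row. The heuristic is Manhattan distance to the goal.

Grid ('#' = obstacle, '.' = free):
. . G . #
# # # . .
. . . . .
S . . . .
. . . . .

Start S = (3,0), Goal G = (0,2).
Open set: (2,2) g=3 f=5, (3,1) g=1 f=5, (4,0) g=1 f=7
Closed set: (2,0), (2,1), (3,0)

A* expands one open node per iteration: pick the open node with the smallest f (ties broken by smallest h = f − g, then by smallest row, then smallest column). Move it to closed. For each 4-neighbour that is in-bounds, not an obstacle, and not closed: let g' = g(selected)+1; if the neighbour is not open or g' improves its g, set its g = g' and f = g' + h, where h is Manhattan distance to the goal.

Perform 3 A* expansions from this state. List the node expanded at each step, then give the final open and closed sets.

order=[(2,2) → (3,1) → (3,2)]; open=[(2,3) g=4 f=7, (3,3) g=3 f=7, (4,0) g=1 f=7, (4,1) g=2 f=7, (4,2) g=3 f=7]; closed=[(2,0), (2,1), (2,2), (3,0), (3,1), (3,2)]

step 1: expand (2,2) (f=5, h=2) → closed; open now [(2,3) g=4 f=7, (3,1) g=1 f=5, (3,2) g=4 f=7, (4,0) g=1 f=7]
step 2: expand (3,1) (f=5, h=4) → closed; open now [(2,3) g=4 f=7, (3,2) g=2 f=5, (4,0) g=1 f=7, (4,1) g=2 f=7]
step 3: expand (3,2) (f=5, h=3) → closed; open now [(2,3) g=4 f=7, (3,3) g=3 f=7, (4,0) g=1 f=7, (4,1) g=2 f=7, (4,2) g=3 f=7]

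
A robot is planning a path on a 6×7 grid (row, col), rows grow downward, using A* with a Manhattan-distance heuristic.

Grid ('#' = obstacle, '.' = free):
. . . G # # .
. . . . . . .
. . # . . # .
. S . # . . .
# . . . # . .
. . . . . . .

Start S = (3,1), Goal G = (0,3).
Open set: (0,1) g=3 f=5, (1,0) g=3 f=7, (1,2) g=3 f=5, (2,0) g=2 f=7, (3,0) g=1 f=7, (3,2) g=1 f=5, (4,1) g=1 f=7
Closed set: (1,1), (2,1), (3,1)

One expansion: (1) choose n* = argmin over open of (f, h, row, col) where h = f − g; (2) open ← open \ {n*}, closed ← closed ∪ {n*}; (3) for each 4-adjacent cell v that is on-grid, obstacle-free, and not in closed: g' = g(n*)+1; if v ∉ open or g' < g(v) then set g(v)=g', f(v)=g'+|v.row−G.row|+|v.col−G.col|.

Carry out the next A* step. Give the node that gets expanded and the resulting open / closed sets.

step 1: expand (0,1) (f=5, h=2) → closed; open now [(0,0) g=4 f=7, (0,2) g=4 f=5, (1,0) g=3 f=7, (1,2) g=3 f=5, (2,0) g=2 f=7, (3,0) g=1 f=7, (3,2) g=1 f=5, (4,1) g=1 f=7]

expanded=(0,1); open=[(0,0) g=4 f=7, (0,2) g=4 f=5, (1,0) g=3 f=7, (1,2) g=3 f=5, (2,0) g=2 f=7, (3,0) g=1 f=7, (3,2) g=1 f=5, (4,1) g=1 f=7]; closed=[(0,1), (1,1), (2,1), (3,1)]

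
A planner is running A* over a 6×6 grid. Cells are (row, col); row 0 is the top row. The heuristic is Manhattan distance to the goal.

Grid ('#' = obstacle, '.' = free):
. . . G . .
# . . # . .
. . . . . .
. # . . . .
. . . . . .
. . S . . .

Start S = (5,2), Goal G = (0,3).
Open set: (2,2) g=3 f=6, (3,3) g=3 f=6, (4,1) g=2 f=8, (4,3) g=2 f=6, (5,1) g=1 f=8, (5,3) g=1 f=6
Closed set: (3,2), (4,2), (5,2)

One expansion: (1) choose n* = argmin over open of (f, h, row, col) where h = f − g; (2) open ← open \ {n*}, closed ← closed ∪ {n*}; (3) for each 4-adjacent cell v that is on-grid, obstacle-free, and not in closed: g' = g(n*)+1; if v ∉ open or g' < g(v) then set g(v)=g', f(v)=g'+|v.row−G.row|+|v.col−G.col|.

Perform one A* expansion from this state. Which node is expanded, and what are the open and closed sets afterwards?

expanded=(2,2); open=[(1,2) g=4 f=6, (2,1) g=4 f=8, (2,3) g=4 f=6, (3,3) g=3 f=6, (4,1) g=2 f=8, (4,3) g=2 f=6, (5,1) g=1 f=8, (5,3) g=1 f=6]; closed=[(2,2), (3,2), (4,2), (5,2)]

step 1: expand (2,2) (f=6, h=3) → closed; open now [(1,2) g=4 f=6, (2,1) g=4 f=8, (2,3) g=4 f=6, (3,3) g=3 f=6, (4,1) g=2 f=8, (4,3) g=2 f=6, (5,1) g=1 f=8, (5,3) g=1 f=6]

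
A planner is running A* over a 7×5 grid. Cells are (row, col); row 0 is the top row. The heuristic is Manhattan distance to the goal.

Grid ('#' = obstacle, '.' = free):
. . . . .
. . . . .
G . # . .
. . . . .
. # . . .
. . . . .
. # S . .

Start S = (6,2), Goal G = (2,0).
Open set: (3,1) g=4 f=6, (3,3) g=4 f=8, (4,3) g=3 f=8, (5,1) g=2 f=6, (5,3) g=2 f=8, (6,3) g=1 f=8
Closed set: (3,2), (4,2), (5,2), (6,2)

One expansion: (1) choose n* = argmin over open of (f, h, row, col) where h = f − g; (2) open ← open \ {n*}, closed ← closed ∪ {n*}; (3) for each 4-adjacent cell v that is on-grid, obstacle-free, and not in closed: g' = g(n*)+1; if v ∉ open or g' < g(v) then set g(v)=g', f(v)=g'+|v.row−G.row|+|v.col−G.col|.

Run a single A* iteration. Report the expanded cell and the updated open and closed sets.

step 1: expand (3,1) (f=6, h=2) → closed; open now [(2,1) g=5 f=6, (3,0) g=5 f=6, (3,3) g=4 f=8, (4,3) g=3 f=8, (5,1) g=2 f=6, (5,3) g=2 f=8, (6,3) g=1 f=8]

expanded=(3,1); open=[(2,1) g=5 f=6, (3,0) g=5 f=6, (3,3) g=4 f=8, (4,3) g=3 f=8, (5,1) g=2 f=6, (5,3) g=2 f=8, (6,3) g=1 f=8]; closed=[(3,1), (3,2), (4,2), (5,2), (6,2)]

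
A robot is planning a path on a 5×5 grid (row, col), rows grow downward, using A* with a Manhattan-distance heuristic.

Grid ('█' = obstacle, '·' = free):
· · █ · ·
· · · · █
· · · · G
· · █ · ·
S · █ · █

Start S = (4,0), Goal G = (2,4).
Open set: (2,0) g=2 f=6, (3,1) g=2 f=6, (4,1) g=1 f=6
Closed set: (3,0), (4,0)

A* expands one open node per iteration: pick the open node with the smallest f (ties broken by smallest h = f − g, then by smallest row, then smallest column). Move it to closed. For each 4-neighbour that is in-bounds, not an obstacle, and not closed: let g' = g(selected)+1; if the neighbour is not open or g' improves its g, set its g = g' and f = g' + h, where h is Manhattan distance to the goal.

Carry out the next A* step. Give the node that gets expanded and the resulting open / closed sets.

step 1: expand (2,0) (f=6, h=4) → closed; open now [(1,0) g=3 f=8, (2,1) g=3 f=6, (3,1) g=2 f=6, (4,1) g=1 f=6]

expanded=(2,0); open=[(1,0) g=3 f=8, (2,1) g=3 f=6, (3,1) g=2 f=6, (4,1) g=1 f=6]; closed=[(2,0), (3,0), (4,0)]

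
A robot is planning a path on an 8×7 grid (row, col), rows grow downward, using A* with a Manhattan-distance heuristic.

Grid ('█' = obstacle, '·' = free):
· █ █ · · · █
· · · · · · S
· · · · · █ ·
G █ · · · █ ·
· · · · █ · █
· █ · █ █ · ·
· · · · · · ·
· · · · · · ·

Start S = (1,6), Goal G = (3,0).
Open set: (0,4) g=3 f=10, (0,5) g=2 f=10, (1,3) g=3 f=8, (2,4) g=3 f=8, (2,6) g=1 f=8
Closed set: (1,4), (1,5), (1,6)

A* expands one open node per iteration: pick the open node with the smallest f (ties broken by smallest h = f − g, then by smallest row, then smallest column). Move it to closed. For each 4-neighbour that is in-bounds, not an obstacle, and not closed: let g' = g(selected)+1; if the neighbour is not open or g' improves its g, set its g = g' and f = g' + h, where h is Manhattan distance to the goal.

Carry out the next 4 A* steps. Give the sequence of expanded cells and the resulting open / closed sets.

order=[(1,3) → (1,2) → (1,1) → (1,0)]; open=[(0,0) g=7 f=10, (0,3) g=4 f=10, (0,4) g=3 f=10, (0,5) g=2 f=10, (2,0) g=7 f=8, (2,1) g=6 f=8, (2,2) g=5 f=8, (2,3) g=4 f=8, (2,4) g=3 f=8, (2,6) g=1 f=8]; closed=[(1,0), (1,1), (1,2), (1,3), (1,4), (1,5), (1,6)]

step 1: expand (1,3) (f=8, h=5) → closed; open now [(0,3) g=4 f=10, (0,4) g=3 f=10, (0,5) g=2 f=10, (1,2) g=4 f=8, (2,3) g=4 f=8, (2,4) g=3 f=8, (2,6) g=1 f=8]
step 2: expand (1,2) (f=8, h=4) → closed; open now [(0,3) g=4 f=10, (0,4) g=3 f=10, (0,5) g=2 f=10, (1,1) g=5 f=8, (2,2) g=5 f=8, (2,3) g=4 f=8, (2,4) g=3 f=8, (2,6) g=1 f=8]
step 3: expand (1,1) (f=8, h=3) → closed; open now [(0,3) g=4 f=10, (0,4) g=3 f=10, (0,5) g=2 f=10, (1,0) g=6 f=8, (2,1) g=6 f=8, (2,2) g=5 f=8, (2,3) g=4 f=8, (2,4) g=3 f=8, (2,6) g=1 f=8]
step 4: expand (1,0) (f=8, h=2) → closed; open now [(0,0) g=7 f=10, (0,3) g=4 f=10, (0,4) g=3 f=10, (0,5) g=2 f=10, (2,0) g=7 f=8, (2,1) g=6 f=8, (2,2) g=5 f=8, (2,3) g=4 f=8, (2,4) g=3 f=8, (2,6) g=1 f=8]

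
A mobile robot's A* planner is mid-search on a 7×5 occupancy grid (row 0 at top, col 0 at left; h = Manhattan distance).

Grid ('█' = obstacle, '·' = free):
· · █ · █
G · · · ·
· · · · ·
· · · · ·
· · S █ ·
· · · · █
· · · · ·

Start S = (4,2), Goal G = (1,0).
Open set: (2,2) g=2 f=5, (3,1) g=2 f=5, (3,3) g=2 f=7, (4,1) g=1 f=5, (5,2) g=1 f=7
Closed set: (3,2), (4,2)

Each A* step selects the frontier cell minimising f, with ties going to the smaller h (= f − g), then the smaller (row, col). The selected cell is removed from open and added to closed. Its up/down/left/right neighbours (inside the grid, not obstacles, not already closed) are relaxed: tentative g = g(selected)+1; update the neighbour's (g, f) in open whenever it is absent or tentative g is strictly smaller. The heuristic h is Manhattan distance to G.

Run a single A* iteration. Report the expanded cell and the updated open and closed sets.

expanded=(2,2); open=[(1,2) g=3 f=5, (2,1) g=3 f=5, (2,3) g=3 f=7, (3,1) g=2 f=5, (3,3) g=2 f=7, (4,1) g=1 f=5, (5,2) g=1 f=7]; closed=[(2,2), (3,2), (4,2)]

step 1: expand (2,2) (f=5, h=3) → closed; open now [(1,2) g=3 f=5, (2,1) g=3 f=5, (2,3) g=3 f=7, (3,1) g=2 f=5, (3,3) g=2 f=7, (4,1) g=1 f=5, (5,2) g=1 f=7]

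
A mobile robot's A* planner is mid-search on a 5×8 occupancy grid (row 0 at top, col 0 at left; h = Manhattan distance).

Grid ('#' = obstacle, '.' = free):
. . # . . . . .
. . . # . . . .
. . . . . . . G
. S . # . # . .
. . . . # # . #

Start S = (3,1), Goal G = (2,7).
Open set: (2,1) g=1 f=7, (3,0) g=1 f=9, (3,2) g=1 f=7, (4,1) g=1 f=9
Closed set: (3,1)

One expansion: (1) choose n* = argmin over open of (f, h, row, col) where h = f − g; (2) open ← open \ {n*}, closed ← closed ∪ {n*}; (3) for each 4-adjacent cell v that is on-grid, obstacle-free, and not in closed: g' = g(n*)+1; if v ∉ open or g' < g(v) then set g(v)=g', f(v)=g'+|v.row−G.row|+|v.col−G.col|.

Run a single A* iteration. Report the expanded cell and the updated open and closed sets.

step 1: expand (2,1) (f=7, h=6) → closed; open now [(1,1) g=2 f=9, (2,0) g=2 f=9, (2,2) g=2 f=7, (3,0) g=1 f=9, (3,2) g=1 f=7, (4,1) g=1 f=9]

expanded=(2,1); open=[(1,1) g=2 f=9, (2,0) g=2 f=9, (2,2) g=2 f=7, (3,0) g=1 f=9, (3,2) g=1 f=7, (4,1) g=1 f=9]; closed=[(2,1), (3,1)]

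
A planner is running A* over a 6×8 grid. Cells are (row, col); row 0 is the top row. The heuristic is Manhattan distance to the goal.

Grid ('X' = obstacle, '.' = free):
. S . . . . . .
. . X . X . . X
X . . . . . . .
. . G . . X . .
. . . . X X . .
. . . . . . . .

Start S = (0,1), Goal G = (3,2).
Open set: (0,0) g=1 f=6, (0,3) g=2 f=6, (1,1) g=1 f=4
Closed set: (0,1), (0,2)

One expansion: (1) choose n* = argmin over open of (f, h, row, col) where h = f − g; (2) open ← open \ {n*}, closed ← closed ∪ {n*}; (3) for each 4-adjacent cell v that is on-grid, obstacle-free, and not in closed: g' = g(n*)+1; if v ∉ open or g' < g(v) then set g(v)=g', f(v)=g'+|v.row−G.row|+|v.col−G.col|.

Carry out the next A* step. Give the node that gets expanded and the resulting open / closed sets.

step 1: expand (1,1) (f=4, h=3) → closed; open now [(0,0) g=1 f=6, (0,3) g=2 f=6, (1,0) g=2 f=6, (2,1) g=2 f=4]

expanded=(1,1); open=[(0,0) g=1 f=6, (0,3) g=2 f=6, (1,0) g=2 f=6, (2,1) g=2 f=4]; closed=[(0,1), (0,2), (1,1)]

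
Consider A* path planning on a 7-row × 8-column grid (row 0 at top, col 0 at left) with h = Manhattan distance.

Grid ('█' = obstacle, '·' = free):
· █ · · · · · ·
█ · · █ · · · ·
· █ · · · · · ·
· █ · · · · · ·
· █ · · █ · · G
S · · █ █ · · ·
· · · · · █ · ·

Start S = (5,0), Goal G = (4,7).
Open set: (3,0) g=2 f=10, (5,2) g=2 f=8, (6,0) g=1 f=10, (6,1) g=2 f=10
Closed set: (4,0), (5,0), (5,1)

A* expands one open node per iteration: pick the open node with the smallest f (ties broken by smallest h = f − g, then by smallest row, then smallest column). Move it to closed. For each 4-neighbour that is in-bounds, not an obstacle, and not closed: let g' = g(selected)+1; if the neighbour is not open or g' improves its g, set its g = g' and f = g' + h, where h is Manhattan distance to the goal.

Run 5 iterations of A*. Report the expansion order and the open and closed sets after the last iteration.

step 1: expand (5,2) (f=8, h=6) → closed; open now [(3,0) g=2 f=10, (4,2) g=3 f=8, (6,0) g=1 f=10, (6,1) g=2 f=10, (6,2) g=3 f=10]
step 2: expand (4,2) (f=8, h=5) → closed; open now [(3,0) g=2 f=10, (3,2) g=4 f=10, (4,3) g=4 f=8, (6,0) g=1 f=10, (6,1) g=2 f=10, (6,2) g=3 f=10]
step 3: expand (4,3) (f=8, h=4) → closed; open now [(3,0) g=2 f=10, (3,2) g=4 f=10, (3,3) g=5 f=10, (6,0) g=1 f=10, (6,1) g=2 f=10, (6,2) g=3 f=10]
step 4: expand (3,3) (f=10, h=5) → closed; open now [(2,3) g=6 f=12, (3,0) g=2 f=10, (3,2) g=4 f=10, (3,4) g=6 f=10, (6,0) g=1 f=10, (6,1) g=2 f=10, (6,2) g=3 f=10]
step 5: expand (3,4) (f=10, h=4) → closed; open now [(2,3) g=6 f=12, (2,4) g=7 f=12, (3,0) g=2 f=10, (3,2) g=4 f=10, (3,5) g=7 f=10, (6,0) g=1 f=10, (6,1) g=2 f=10, (6,2) g=3 f=10]

order=[(5,2) → (4,2) → (4,3) → (3,3) → (3,4)]; open=[(2,3) g=6 f=12, (2,4) g=7 f=12, (3,0) g=2 f=10, (3,2) g=4 f=10, (3,5) g=7 f=10, (6,0) g=1 f=10, (6,1) g=2 f=10, (6,2) g=3 f=10]; closed=[(3,3), (3,4), (4,0), (4,2), (4,3), (5,0), (5,1), (5,2)]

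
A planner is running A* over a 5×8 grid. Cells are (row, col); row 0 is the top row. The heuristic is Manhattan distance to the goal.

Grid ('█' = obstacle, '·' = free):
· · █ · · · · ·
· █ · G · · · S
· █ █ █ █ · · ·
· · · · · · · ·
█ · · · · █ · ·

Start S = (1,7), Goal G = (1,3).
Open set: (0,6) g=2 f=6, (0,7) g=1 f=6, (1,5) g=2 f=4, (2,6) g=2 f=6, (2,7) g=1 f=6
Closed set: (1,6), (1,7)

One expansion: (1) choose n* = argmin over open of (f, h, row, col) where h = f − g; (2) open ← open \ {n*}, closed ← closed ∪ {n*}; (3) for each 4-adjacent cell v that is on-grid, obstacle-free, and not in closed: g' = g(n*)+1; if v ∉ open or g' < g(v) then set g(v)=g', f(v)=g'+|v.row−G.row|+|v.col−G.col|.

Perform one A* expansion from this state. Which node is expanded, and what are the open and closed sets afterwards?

expanded=(1,5); open=[(0,5) g=3 f=6, (0,6) g=2 f=6, (0,7) g=1 f=6, (1,4) g=3 f=4, (2,5) g=3 f=6, (2,6) g=2 f=6, (2,7) g=1 f=6]; closed=[(1,5), (1,6), (1,7)]

step 1: expand (1,5) (f=4, h=2) → closed; open now [(0,5) g=3 f=6, (0,6) g=2 f=6, (0,7) g=1 f=6, (1,4) g=3 f=4, (2,5) g=3 f=6, (2,6) g=2 f=6, (2,7) g=1 f=6]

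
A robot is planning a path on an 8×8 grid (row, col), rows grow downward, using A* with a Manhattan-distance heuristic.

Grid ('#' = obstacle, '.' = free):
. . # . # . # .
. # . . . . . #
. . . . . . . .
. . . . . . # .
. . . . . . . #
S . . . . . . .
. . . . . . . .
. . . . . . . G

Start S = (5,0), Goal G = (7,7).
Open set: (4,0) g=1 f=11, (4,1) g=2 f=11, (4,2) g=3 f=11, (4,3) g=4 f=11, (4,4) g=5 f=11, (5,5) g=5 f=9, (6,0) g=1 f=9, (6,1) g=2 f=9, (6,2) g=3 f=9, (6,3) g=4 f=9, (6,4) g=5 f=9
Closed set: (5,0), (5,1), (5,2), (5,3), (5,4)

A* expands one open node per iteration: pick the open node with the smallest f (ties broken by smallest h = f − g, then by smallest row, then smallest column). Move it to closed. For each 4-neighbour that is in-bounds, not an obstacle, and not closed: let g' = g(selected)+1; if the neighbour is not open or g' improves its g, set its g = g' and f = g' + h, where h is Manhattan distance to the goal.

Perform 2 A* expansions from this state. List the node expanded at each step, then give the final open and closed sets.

step 1: expand (5,5) (f=9, h=4) → closed; open now [(4,0) g=1 f=11, (4,1) g=2 f=11, (4,2) g=3 f=11, (4,3) g=4 f=11, (4,4) g=5 f=11, (4,5) g=6 f=11, (5,6) g=6 f=9, (6,0) g=1 f=9, (6,1) g=2 f=9, (6,2) g=3 f=9, (6,3) g=4 f=9, (6,4) g=5 f=9, (6,5) g=6 f=9]
step 2: expand (5,6) (f=9, h=3) → closed; open now [(4,0) g=1 f=11, (4,1) g=2 f=11, (4,2) g=3 f=11, (4,3) g=4 f=11, (4,4) g=5 f=11, (4,5) g=6 f=11, (4,6) g=7 f=11, (5,7) g=7 f=9, (6,0) g=1 f=9, (6,1) g=2 f=9, (6,2) g=3 f=9, (6,3) g=4 f=9, (6,4) g=5 f=9, (6,5) g=6 f=9, (6,6) g=7 f=9]

order=[(5,5) → (5,6)]; open=[(4,0) g=1 f=11, (4,1) g=2 f=11, (4,2) g=3 f=11, (4,3) g=4 f=11, (4,4) g=5 f=11, (4,5) g=6 f=11, (4,6) g=7 f=11, (5,7) g=7 f=9, (6,0) g=1 f=9, (6,1) g=2 f=9, (6,2) g=3 f=9, (6,3) g=4 f=9, (6,4) g=5 f=9, (6,5) g=6 f=9, (6,6) g=7 f=9]; closed=[(5,0), (5,1), (5,2), (5,3), (5,4), (5,5), (5,6)]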